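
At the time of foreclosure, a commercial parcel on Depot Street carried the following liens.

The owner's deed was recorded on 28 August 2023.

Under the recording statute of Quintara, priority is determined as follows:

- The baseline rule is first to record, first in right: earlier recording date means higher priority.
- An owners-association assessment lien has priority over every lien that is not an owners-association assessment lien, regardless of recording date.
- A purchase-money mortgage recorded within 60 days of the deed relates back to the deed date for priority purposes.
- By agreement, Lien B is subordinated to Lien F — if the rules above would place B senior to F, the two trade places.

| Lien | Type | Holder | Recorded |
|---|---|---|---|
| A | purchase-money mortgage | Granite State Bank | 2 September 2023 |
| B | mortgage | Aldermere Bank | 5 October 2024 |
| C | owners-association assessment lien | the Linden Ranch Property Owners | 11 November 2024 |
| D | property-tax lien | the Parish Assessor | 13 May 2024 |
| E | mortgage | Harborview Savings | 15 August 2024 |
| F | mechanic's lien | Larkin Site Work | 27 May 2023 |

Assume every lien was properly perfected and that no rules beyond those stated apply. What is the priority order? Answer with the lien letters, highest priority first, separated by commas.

C, F, A, D, E, B

First, effective dates: A's effective date is the deed date, 28 August 2023.
C, as an owners-association assessment lien, has superpriority and ranks first.
Among the remaining liens, by effective date: F (27 May 2023), A (28 August 2023), D (13 May 2024), E (15 August 2024), B (5 October 2024).
B already ranks below F; the subordination has no effect.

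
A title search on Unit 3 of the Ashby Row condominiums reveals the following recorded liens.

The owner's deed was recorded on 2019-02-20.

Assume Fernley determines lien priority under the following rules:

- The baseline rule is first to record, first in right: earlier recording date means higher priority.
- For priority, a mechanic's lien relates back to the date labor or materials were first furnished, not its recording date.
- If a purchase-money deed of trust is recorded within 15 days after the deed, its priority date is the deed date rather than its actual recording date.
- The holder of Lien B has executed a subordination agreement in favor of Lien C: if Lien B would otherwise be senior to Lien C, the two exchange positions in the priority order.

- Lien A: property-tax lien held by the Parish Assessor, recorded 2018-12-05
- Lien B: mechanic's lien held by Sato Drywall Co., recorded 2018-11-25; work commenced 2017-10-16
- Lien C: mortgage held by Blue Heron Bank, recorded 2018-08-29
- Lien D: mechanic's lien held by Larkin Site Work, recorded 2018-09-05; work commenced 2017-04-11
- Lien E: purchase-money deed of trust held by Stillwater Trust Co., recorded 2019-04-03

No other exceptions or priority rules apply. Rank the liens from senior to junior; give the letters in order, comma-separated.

Effective dates after the stated exceptions: B is treated as recorded 2017-10-16, the work-commencement date; D relates back to 2017-04-11 (work commenced); E was recorded 42 days after the deed — beyond 15 days — so no relation-back applies.
By effective date, earliest first: D (2017-04-11), B (2017-10-16), C (2018-08-29), A (2018-12-05), E (2019-04-03).
B would otherwise be senior to C, so under the subordination agreement B and C exchange positions.

D, C, B, A, E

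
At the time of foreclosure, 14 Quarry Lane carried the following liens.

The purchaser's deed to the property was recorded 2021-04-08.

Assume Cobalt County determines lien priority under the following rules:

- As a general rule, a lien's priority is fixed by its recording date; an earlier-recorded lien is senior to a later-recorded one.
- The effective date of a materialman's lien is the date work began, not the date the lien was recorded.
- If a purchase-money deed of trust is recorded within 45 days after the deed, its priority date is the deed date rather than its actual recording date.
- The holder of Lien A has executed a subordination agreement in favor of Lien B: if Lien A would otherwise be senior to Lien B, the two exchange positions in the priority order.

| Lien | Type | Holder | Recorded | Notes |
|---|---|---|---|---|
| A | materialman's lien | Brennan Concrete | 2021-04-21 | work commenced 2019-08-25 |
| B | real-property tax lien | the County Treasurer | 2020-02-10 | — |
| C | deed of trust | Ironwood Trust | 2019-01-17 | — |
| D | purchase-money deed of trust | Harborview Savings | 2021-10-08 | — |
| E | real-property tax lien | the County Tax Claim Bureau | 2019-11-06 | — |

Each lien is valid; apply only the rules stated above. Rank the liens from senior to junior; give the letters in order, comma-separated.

Adjusting effective dates: A is treated as recorded 2019-08-25, the work-commencement date; D missed the 45-day window (183 days after the deed), so its recording date stands.
Ordering by effective date: C (2019-01-17), A (2019-08-25), E (2019-11-06), B (2020-02-10), D (2021-10-08).
The subordination applies — A was senior to B — so A and B swap.

C, B, E, A, D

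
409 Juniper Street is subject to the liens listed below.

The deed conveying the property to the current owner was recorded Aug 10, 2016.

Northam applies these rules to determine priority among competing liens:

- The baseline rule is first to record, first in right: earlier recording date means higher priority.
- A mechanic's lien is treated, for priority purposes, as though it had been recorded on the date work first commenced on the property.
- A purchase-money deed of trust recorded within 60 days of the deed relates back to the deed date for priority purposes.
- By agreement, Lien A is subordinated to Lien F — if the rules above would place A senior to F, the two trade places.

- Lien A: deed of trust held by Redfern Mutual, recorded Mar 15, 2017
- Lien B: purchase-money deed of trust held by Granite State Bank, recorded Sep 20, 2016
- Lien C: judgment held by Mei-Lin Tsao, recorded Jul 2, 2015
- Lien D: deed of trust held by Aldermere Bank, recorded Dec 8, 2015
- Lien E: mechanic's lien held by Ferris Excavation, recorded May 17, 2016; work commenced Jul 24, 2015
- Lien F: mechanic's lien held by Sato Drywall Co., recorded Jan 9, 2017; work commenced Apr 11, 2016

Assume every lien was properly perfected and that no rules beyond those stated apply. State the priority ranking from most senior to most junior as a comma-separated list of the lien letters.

First, effective dates: B's effective date is the deed date, Aug 10, 2016; E's effective date is Jul 24, 2015, when work began; F is treated as recorded Apr 11, 2016, the work-commencement date.
By effective date, earliest first: C (Jul 2, 2015), E (Jul 24, 2015), D (Dec 8, 2015), F (Apr 11, 2016), B (Aug 10, 2016), A (Mar 15, 2017).
Since A is not senior to F, the subordination leaves the order unchanged.

C, E, D, F, B, A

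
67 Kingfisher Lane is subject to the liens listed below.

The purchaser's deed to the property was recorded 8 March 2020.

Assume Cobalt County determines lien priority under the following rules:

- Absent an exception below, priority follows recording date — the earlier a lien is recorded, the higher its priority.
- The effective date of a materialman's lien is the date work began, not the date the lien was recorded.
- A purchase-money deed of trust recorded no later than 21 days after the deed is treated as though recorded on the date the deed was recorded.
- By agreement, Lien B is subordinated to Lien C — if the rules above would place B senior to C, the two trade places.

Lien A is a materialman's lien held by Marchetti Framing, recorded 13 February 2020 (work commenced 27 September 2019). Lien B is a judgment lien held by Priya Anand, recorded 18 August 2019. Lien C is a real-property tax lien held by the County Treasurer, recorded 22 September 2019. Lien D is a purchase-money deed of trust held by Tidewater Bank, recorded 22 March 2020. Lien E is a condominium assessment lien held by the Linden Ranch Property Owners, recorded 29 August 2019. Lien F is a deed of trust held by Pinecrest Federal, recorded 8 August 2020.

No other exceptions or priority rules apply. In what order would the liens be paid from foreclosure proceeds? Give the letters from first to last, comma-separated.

C, E, B, A, D, F

First, effective dates: A is treated as recorded 27 September 2019, the work-commencement date; D relates back to the deed date 8 March 2020.
Sorted by effective date: B (18 August 2019), E (29 August 2019), C (22 September 2019), A (27 September 2019), D (8 March 2020), F (8 August 2020).
B is senior to C before the subordination, so the two trade places.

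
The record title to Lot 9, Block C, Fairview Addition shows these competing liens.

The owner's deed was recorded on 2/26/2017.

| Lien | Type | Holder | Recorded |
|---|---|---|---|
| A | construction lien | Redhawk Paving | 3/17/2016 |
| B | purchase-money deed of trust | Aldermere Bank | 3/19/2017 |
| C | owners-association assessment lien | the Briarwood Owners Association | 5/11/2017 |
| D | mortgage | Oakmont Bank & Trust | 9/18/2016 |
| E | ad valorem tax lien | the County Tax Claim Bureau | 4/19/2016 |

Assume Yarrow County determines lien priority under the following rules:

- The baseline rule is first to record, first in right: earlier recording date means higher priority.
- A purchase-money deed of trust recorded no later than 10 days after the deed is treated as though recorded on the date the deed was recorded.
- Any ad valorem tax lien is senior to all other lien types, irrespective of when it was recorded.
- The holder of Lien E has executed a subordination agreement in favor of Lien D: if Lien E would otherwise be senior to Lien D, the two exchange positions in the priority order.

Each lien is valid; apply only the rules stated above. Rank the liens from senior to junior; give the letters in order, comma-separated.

Effective dates after the stated exceptions: B was recorded 21 days after the deed — beyond 10 days — so no relation-back applies.
As an ad valorem tax lien, E is senior to every other lien.
Ordering the rest by effective date: A (3/17/2016), D (9/18/2016), B (3/19/2017), C (5/11/2017).
The subordination applies — E was senior to D — so E and D swap.

D, A, E, B, C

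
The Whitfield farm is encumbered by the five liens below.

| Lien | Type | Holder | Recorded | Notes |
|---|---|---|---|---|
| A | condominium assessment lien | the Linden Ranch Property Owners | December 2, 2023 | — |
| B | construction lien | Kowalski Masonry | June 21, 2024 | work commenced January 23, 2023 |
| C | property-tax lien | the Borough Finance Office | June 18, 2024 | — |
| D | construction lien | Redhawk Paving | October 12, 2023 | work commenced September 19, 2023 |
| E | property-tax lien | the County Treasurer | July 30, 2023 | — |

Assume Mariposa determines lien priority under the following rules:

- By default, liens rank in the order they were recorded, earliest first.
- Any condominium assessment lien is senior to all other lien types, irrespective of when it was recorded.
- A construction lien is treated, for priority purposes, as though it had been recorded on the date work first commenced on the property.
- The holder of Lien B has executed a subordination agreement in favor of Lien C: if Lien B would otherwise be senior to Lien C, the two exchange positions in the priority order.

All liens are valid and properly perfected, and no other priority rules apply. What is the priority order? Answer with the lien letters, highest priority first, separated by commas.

A, C, E, D, B

Adjusting effective dates: B relates back to January 23, 2023 (work commenced); D's effective date is September 19, 2023, when work began.
As a condominium assessment lien, A is senior to every other lien.
Remaining liens by effective date: B (January 23, 2023), E (July 30, 2023), D (September 19, 2023), C (June 18, 2024).
B is senior to C before the subordination, so the two trade places.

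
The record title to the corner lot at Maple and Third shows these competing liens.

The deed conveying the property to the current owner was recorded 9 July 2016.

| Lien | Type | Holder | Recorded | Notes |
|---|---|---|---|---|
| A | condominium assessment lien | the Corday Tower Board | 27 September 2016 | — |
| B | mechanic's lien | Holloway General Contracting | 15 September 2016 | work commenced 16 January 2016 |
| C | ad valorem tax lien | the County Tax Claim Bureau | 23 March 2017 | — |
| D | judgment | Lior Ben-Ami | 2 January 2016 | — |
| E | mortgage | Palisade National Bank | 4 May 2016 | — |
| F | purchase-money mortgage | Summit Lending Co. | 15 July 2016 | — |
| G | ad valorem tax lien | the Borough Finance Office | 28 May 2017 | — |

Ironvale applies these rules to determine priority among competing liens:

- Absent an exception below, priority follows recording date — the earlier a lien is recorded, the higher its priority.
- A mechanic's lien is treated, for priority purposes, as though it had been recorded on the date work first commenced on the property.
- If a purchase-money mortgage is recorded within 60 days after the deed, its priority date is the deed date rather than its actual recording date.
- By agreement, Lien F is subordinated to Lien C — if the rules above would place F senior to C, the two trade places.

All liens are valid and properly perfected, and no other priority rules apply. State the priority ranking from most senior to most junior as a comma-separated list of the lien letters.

Effective dates: B relates back to 16 January 2016 (work commenced); F relates back to the deed date 9 July 2016.
By effective date: D (2 January 2016), B (16 January 2016), E (4 May 2016), F (9 July 2016), A (27 September 2016), C (23 March 2017), G (28 May 2017).
The subordination applies — F was senior to C — so F and C swap.

D, B, E, C, A, F, G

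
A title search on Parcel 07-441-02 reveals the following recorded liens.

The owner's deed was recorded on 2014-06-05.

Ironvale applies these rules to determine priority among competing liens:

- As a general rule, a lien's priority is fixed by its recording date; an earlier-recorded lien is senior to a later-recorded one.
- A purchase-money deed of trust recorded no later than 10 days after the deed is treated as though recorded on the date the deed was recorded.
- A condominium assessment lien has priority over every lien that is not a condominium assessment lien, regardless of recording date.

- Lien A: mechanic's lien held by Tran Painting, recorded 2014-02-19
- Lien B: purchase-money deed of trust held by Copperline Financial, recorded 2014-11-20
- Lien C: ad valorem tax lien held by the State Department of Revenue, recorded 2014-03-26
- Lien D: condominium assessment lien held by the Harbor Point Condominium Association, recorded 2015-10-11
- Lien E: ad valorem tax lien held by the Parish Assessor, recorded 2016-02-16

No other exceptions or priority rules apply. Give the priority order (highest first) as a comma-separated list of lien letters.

D, A, C, B, E

First, effective dates: B was recorded 168 days after the deed, outside the 10-day window, so it keeps its recording date.
As a condominium assessment lien, D is senior to every other lien.
Among the remaining liens, by effective date: A (2014-02-19), C (2014-03-26), B (2014-11-20), E (2016-02-16).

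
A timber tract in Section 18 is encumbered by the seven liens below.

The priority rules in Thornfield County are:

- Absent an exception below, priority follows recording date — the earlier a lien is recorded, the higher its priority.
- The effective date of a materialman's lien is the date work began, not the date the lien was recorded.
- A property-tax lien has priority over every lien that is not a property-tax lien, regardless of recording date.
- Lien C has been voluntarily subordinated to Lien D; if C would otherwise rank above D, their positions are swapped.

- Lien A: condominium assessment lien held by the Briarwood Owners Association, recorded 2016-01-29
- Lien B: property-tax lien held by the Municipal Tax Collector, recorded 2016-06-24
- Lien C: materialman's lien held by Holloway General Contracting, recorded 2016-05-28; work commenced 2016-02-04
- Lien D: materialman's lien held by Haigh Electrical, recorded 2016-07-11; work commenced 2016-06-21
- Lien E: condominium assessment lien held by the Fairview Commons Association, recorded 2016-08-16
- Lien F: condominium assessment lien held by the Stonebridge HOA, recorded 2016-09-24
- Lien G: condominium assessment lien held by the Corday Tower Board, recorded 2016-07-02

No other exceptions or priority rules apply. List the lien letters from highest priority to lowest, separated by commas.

Adjusting effective dates: C relates back to 2016-02-04 (work commenced); D is treated as recorded 2016-06-21, the work-commencement date.
B is a property-tax lien, so it outranks all other liens regardless of date.
Among the remaining liens, by effective date: A (2016-01-29), C (2016-02-04), D (2016-06-21), G (2016-07-02), E (2016-08-16), F (2016-09-24).
C would otherwise be senior to D, so under the subordination agreement C and D exchange positions.

B, A, D, C, G, E, F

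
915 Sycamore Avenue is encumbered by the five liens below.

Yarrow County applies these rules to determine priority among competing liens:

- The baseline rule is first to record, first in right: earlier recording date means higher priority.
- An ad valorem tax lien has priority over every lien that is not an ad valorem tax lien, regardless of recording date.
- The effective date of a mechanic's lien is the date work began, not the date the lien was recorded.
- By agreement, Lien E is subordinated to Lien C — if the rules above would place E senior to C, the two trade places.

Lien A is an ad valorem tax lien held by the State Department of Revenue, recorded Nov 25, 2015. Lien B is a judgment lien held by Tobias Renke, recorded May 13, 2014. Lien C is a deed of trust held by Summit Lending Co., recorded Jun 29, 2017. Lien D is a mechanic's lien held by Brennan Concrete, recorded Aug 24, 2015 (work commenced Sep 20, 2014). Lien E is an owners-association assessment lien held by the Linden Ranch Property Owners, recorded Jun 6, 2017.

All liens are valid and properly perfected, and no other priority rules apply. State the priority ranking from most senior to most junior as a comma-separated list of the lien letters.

Effective dates: D's effective date is Sep 20, 2014, when work began.
As an ad valorem tax lien, A is senior to every other lien.
Remaining liens by effective date: B (May 13, 2014), D (Sep 20, 2014), E (Jun 6, 2017), C (Jun 29, 2017).
E would otherwise be senior to C, so under the subordination agreement E and C exchange positions.

A, B, D, C, E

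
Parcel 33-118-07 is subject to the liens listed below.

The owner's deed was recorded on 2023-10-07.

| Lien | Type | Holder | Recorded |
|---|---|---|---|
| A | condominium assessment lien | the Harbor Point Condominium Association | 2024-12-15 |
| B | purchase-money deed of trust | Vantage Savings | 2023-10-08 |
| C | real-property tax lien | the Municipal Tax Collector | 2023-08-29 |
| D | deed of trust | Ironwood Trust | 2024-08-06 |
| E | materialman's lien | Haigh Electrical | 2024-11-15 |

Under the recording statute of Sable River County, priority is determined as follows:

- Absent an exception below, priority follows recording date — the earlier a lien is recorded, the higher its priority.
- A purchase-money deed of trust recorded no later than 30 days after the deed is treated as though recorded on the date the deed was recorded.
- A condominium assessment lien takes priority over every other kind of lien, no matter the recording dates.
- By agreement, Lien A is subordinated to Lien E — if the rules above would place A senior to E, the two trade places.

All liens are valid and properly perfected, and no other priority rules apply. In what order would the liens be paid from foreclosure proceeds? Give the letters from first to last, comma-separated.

E, C, B, D, A

Effective dates: B's effective date is the deed date, 2023-10-07.
A is a condominium assessment lien, so it outranks all other liens regardless of date.
The other liens, earliest effective date first: C (2023-08-29), B (2023-10-07), D (2024-08-06), E (2024-11-15).
The subordination applies — A was senior to E — so A and E swap.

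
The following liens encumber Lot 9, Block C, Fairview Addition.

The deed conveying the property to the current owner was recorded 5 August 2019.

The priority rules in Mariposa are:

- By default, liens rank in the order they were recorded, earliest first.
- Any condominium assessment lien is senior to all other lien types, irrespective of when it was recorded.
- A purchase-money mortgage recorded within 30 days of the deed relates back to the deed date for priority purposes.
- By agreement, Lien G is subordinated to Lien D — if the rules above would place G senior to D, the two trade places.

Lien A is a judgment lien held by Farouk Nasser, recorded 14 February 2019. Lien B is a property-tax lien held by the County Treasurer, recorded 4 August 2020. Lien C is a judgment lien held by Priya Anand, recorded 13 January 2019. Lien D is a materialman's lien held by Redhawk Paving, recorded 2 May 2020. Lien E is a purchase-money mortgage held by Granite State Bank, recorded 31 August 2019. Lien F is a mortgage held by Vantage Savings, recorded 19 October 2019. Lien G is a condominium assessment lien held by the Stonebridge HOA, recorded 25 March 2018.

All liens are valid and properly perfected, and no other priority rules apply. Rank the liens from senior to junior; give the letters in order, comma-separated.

Adjusting effective dates: E was recorded within the 30-day window, so its effective date is the deed date 5 August 2019.
As a condominium assessment lien, G is senior to every other lien.
Ordering the rest by effective date: C (13 January 2019), A (14 February 2019), E (5 August 2019), F (19 October 2019), D (2 May 2020), B (4 August 2020).
G would otherwise be senior to D, so under the subordination agreement G and D exchange positions.

D, C, A, E, F, G, B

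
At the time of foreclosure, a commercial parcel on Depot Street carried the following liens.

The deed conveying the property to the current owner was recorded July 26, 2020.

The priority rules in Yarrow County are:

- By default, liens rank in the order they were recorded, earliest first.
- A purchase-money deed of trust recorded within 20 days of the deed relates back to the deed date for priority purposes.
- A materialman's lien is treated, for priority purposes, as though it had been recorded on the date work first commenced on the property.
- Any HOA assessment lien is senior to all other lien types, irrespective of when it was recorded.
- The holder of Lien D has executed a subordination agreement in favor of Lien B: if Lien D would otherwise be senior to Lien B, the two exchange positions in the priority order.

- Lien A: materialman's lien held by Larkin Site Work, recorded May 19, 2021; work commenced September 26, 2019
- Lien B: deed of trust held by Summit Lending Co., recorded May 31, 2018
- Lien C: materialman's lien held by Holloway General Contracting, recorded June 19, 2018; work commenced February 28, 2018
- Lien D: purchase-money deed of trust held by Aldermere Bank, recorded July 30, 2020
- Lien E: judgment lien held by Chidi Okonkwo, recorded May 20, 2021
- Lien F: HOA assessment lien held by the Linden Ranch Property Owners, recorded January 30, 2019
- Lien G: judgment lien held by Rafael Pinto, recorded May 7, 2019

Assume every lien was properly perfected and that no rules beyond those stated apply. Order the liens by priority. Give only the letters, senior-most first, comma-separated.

F, C, B, G, A, D, E

Effective dates after the stated exceptions: A is treated as recorded September 26, 2019, the work-commencement date; C is treated as recorded February 28, 2018, the work-commencement date; D was recorded within the 20-day window, so its effective date is the deed date July 26, 2020.
F is an HOA assessment lien and takes priority over every other lien.
The other liens, earliest effective date first: C (February 28, 2018), B (May 31, 2018), G (May 7, 2019), A (September 26, 2019), D (July 26, 2020), E (May 20, 2021).
Since D is not senior to B, the subordination leaves the order unchanged.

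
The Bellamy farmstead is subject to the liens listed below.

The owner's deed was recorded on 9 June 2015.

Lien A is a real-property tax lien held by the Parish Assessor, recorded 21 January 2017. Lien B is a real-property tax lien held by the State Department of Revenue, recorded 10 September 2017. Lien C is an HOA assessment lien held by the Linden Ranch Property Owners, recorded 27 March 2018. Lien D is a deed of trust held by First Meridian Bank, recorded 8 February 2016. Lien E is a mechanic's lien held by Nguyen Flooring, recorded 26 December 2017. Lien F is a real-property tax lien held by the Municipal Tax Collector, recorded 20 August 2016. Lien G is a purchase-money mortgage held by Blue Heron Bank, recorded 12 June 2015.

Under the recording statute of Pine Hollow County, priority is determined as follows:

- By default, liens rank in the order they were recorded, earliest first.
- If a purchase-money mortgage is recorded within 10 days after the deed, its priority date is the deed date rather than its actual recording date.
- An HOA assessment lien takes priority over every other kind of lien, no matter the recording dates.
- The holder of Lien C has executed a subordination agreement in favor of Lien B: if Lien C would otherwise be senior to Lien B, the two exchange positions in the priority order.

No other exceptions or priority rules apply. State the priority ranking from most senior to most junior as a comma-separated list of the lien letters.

B, G, D, F, A, C, E

Adjusting effective dates: G was recorded within the 10-day window, so its effective date is the deed date 9 June 2015.
C is an HOA assessment lien and takes priority over every other lien.
The other liens, earliest effective date first: G (9 June 2015), D (8 February 2016), F (20 August 2016), A (21 January 2017), B (10 September 2017), E (26 December 2017).
Because C would otherwise rank above B, the subordination swaps them.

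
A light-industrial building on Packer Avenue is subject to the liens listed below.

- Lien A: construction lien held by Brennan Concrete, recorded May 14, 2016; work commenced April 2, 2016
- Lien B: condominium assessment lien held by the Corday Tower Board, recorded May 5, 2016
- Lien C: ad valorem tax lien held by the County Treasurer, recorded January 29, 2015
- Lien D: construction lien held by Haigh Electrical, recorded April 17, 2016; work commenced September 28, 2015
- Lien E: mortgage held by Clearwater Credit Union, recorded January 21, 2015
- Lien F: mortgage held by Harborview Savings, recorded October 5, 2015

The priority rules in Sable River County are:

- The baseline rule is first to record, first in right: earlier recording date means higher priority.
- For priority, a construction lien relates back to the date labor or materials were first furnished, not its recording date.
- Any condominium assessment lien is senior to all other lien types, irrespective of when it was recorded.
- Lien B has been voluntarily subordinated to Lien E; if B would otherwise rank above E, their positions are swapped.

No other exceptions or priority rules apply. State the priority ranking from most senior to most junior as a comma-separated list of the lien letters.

Effective dates: A relates back to April 2, 2016 (work commenced); D is treated as recorded September 28, 2015, the work-commencement date.
B, as a condominium assessment lien, has superpriority and ranks first.
Ordering the rest by effective date: E (January 21, 2015), C (January 29, 2015), D (September 28, 2015), F (October 5, 2015), A (April 2, 2016).
Because B would otherwise rank above E, the subordination swaps them.

E, B, C, D, F, A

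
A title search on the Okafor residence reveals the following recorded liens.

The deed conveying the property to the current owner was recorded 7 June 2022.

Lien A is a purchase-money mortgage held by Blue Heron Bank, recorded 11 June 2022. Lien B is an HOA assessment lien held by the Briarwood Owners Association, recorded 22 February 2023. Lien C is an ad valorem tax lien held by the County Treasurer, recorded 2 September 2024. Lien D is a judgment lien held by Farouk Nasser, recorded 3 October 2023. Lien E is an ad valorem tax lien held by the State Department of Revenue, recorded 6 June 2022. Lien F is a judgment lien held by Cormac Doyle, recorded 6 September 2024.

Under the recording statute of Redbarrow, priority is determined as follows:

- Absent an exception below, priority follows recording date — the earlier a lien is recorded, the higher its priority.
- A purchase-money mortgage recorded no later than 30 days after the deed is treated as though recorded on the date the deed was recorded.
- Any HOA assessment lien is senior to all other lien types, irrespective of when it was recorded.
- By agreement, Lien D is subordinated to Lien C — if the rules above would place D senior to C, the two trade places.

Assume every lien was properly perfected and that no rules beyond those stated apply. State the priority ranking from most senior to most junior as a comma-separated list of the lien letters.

Effective dates after the stated exceptions: A relates back to the deed date 7 June 2022.
B is an HOA assessment lien and takes priority over every other lien.
The other liens, earliest effective date first: E (6 June 2022), A (7 June 2022), D (3 October 2023), C (2 September 2024), F (6 September 2024).
D is senior to C before the subordination, so the two trade places.

B, E, A, C, D, F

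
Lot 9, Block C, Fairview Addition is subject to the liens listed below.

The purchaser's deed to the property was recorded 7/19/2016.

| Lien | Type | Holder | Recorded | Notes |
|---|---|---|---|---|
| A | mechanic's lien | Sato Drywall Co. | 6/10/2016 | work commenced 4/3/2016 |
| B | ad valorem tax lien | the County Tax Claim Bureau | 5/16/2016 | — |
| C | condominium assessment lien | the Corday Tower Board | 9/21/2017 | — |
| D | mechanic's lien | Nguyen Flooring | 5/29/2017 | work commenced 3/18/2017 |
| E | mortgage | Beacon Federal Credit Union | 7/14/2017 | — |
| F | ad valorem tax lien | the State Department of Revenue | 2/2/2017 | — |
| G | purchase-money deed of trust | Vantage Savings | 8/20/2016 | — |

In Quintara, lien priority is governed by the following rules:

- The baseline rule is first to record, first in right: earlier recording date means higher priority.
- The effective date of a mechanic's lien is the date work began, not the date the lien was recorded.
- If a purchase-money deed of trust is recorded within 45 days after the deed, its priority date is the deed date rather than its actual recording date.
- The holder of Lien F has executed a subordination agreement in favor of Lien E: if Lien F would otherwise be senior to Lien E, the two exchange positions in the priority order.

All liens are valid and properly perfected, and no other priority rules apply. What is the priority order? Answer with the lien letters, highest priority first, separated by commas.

A, B, G, E, D, F, C

Effective dates after the stated exceptions: A relates back to 4/3/2016 (work commenced); D is treated as recorded 3/18/2017, the work-commencement date; G relates back to the deed date 7/19/2016.
Ordering by effective date: A (4/3/2016), B (5/16/2016), G (7/19/2016), F (2/2/2017), D (3/18/2017), E (7/14/2017), C (9/21/2017).
The subordination applies — F was senior to E — so F and E swap.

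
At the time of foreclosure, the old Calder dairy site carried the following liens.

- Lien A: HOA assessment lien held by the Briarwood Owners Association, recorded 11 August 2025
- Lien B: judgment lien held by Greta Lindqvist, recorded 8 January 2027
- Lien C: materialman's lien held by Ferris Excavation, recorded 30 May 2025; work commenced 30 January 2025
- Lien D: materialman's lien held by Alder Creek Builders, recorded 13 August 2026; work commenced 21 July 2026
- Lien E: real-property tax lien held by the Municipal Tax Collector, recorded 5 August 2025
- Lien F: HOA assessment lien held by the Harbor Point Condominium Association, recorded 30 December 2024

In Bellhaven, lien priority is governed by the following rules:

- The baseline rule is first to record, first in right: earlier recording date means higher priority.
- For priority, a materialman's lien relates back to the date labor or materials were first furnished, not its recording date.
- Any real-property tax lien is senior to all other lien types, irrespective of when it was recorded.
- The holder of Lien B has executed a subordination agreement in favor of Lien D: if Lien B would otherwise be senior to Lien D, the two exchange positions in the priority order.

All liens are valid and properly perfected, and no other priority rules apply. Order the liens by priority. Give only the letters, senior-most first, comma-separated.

First, effective dates: C relates back to 30 January 2025 (work commenced); D's effective date is 21 July 2026, when work began.
E is a real-property tax lien, so it outranks all other liens regardless of date.
Ordering the rest by effective date: F (30 December 2024), C (30 January 2025), A (11 August 2025), D (21 July 2026), B (8 January 2027).
B already ranks below D; the subordination has no effect.

E, F, C, A, D, B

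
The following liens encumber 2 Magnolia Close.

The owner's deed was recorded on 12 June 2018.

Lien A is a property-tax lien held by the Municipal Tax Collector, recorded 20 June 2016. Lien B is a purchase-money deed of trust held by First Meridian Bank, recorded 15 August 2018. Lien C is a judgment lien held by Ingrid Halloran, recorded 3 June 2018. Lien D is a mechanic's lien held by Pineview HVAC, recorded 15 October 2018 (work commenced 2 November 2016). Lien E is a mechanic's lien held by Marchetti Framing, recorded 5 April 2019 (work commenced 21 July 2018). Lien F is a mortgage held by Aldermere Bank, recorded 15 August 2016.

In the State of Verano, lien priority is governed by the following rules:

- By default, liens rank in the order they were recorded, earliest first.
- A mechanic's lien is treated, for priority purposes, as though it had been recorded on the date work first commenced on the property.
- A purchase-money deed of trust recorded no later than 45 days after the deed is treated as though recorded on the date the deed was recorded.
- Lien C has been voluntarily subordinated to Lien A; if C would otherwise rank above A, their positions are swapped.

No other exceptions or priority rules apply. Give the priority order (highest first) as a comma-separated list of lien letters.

First, effective dates: B was recorded 64 days after the deed, outside the 45-day window, so it keeps its recording date; D relates back to 2 November 2016 (work commenced); E's effective date is 21 July 2018, when work began.
By effective date, earliest first: A (20 June 2016), F (15 August 2016), D (2 November 2016), C (3 June 2018), E (21 July 2018), B (15 August 2018).
C is already junior to A, so the subordination agreement changes nothing.

A, F, D, C, E, B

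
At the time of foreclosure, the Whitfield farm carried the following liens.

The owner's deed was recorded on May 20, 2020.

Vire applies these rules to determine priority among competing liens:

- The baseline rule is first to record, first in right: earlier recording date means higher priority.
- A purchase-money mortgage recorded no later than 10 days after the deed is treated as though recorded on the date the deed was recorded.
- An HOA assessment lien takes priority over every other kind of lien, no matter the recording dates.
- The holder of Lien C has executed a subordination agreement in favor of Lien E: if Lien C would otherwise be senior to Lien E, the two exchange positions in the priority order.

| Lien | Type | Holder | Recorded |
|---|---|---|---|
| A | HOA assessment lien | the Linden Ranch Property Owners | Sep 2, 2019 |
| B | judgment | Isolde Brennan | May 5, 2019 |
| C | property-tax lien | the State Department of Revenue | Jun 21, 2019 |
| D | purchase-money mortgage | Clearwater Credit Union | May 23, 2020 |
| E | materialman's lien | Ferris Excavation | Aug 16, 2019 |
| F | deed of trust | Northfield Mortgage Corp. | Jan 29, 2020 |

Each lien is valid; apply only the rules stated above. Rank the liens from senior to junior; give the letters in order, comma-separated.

First, effective dates: D was recorded within the 10-day window, so its effective date is the deed date May 20, 2020.
A is an HOA assessment lien and takes priority over every other lien.
Ordering the rest by effective date: B (May 5, 2019), C (Jun 21, 2019), E (Aug 16, 2019), F (Jan 29, 2020), D (May 20, 2020).
C would otherwise be senior to E, so under the subordination agreement C and E exchange positions.

A, B, E, C, F, D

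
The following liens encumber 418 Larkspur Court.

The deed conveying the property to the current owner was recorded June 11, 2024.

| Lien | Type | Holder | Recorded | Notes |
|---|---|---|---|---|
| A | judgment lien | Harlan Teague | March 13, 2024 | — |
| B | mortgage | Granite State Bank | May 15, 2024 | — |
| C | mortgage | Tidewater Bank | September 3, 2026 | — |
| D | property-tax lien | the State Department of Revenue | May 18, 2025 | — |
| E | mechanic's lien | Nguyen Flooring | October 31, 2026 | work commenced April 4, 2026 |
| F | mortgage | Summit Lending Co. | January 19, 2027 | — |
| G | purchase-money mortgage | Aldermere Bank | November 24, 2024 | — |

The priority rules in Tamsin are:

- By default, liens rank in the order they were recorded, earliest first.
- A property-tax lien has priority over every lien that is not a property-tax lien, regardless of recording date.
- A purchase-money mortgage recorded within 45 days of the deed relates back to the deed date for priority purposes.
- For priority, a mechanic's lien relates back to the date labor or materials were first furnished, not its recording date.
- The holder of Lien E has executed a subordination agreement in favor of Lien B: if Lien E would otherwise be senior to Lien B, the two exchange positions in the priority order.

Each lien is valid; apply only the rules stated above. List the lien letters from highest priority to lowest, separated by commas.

D, A, B, G, E, C, F

Effective dates after the stated exceptions: E is treated as recorded April 4, 2026, the work-commencement date; G was recorded 166 days after the deed, outside the 45-day window, so it keeps its recording date.
D is a property-tax lien, so it outranks all other liens regardless of date.
Ordering the rest by effective date: A (March 13, 2024), B (May 15, 2024), G (November 24, 2024), E (April 4, 2026), C (September 3, 2026), F (January 19, 2027).
Since E is not senior to B, the subordination leaves the order unchanged.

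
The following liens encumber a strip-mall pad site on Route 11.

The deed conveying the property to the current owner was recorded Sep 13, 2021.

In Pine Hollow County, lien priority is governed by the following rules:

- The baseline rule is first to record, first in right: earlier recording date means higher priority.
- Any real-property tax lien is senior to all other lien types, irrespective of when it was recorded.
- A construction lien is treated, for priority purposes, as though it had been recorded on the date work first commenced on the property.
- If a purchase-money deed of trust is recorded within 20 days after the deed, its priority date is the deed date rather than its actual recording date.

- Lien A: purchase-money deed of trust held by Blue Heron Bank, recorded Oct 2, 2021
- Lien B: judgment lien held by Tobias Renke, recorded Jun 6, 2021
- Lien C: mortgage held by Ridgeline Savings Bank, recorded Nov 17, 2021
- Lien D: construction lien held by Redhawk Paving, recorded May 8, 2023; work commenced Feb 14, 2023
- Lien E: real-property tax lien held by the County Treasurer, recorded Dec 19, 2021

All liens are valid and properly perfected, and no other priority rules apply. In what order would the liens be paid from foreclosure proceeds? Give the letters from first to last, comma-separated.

Adjusting effective dates: A's effective date is the deed date, Sep 13, 2021; D is treated as recorded Feb 14, 2023, the work-commencement date.
As a real-property tax lien, E is senior to every other lien.
Remaining liens by effective date: B (Jun 6, 2021), A (Sep 13, 2021), C (Nov 17, 2021), D (Feb 14, 2023).

E, B, A, C, D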